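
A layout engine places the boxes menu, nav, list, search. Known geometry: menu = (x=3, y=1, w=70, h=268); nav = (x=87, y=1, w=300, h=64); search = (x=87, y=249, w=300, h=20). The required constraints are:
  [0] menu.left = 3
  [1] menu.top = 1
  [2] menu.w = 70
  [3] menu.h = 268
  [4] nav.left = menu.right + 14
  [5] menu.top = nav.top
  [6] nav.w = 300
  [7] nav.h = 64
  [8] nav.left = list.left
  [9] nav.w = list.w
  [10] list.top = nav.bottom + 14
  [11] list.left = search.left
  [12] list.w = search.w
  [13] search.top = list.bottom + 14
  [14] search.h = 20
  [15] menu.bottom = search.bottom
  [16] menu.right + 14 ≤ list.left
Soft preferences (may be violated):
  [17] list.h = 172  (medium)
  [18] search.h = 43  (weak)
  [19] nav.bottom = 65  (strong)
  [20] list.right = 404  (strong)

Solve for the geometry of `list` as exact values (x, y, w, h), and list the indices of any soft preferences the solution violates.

1. list.x = 87  [nav.left = list.left]
2. list.w = 300  [nav.w = list.w]
3. list.y = 79  [list.top = nav.bottom + 14]
4. list.h = 156  [search.top = list.bottom + 14]

list = (x=87, y=79, w=300, h=156)
violated soft preferences: 17, 18, 20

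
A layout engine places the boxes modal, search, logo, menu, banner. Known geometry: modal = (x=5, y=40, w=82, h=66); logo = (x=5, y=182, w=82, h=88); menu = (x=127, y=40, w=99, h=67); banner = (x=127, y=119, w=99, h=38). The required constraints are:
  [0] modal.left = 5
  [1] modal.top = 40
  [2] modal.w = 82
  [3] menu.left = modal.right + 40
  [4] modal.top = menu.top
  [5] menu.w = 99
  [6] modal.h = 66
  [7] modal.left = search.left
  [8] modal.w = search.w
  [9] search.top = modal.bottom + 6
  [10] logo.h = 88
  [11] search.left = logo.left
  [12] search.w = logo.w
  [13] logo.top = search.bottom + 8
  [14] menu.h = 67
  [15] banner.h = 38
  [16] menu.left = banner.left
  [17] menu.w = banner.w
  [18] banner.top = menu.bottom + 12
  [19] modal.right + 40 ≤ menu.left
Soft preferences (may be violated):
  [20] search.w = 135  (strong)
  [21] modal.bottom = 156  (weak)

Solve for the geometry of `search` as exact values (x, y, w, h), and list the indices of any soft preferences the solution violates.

1. search.x = 5  [modal.left = search.left]
2. search.w = 82  [modal.w = search.w]
3. search.y = 112  [search.top = modal.bottom + 6]
4. search.h = 62  [logo.top = search.bottom + 8]

search = (x=5, y=112, w=82, h=62)
violated soft preferences: 20, 21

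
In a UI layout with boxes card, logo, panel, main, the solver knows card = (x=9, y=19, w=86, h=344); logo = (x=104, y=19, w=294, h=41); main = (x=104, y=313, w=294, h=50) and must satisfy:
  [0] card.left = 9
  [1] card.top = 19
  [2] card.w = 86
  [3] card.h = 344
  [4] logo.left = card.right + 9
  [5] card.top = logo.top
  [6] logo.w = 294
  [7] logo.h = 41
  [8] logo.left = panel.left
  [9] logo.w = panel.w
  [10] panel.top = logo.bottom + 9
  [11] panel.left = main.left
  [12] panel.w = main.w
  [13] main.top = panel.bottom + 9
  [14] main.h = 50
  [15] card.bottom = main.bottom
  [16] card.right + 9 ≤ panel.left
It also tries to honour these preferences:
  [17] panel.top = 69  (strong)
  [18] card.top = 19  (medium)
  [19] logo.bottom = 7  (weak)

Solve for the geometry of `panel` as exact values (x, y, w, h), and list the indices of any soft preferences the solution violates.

panel = (x=104, y=69, w=294, h=235)
violated soft preferences: 19

1. panel.x = 104  [logo.left = panel.left]
2. panel.w = 294  [logo.w = panel.w]
3. panel.y = 69  [panel.top = logo.bottom + 9]
4. panel.h = 235  [main.top = panel.bottom + 9]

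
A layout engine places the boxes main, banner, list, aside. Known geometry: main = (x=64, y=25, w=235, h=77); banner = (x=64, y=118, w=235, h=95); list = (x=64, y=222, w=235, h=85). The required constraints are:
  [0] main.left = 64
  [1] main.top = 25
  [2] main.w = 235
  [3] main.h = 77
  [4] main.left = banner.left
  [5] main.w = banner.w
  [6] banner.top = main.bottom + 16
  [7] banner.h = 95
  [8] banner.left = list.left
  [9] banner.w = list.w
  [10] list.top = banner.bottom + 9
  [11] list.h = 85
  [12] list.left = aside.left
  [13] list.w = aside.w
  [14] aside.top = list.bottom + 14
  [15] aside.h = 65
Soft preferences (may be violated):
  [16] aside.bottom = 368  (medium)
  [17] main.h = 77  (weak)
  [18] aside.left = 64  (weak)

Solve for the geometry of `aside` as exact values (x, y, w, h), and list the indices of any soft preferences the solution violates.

1. aside.x = 64  [list.left = aside.left]
2. aside.w = 235  [list.w = aside.w]
3. aside.y = 321  [aside.top = list.bottom + 14]
4. aside.h = 65  [aside.h = 65]

aside = (x=64, y=321, w=235, h=65)
violated soft preferences: 16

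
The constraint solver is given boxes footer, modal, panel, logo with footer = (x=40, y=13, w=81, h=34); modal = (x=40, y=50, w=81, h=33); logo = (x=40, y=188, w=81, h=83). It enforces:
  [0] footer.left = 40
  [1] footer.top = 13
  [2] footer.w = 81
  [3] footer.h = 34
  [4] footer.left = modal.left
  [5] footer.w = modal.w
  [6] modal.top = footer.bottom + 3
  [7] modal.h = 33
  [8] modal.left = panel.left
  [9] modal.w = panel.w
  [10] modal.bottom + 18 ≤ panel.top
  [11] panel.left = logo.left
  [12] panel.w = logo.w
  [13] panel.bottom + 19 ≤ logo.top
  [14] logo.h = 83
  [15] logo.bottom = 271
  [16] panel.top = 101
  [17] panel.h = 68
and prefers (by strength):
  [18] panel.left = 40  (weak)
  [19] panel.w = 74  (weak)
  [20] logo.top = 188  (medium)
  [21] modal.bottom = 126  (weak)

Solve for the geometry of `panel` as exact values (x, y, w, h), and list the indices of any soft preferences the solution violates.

1. panel.x = 40  [modal.left = panel.left]
2. panel.w = 81  [modal.w = panel.w]
3. panel.y = 101  [panel.top = 101]
4. panel.h = 68  [panel.h = 68]

panel = (x=40, y=101, w=81, h=68)
violated soft preferences: 19, 21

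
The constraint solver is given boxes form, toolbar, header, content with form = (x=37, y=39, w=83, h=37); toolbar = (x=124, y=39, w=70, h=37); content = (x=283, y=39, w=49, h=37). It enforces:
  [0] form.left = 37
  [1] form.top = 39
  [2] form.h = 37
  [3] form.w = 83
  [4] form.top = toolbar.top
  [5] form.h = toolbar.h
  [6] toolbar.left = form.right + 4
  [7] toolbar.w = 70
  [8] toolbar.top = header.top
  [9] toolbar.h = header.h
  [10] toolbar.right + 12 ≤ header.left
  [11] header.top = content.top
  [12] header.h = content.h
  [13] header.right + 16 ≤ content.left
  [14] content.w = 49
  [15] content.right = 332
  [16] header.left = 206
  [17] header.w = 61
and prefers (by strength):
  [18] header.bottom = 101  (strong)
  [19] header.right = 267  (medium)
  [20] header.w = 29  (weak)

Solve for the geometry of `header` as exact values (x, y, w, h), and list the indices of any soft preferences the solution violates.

1. header.y = 39  [toolbar.top = header.top]
2. header.h = 37  [toolbar.h = header.h]
3. header.x = 206  [header.left = 206]
4. header.w = 61  [header.w = 61]

header = (x=206, y=39, w=61, h=37)
violated soft preferences: 18, 20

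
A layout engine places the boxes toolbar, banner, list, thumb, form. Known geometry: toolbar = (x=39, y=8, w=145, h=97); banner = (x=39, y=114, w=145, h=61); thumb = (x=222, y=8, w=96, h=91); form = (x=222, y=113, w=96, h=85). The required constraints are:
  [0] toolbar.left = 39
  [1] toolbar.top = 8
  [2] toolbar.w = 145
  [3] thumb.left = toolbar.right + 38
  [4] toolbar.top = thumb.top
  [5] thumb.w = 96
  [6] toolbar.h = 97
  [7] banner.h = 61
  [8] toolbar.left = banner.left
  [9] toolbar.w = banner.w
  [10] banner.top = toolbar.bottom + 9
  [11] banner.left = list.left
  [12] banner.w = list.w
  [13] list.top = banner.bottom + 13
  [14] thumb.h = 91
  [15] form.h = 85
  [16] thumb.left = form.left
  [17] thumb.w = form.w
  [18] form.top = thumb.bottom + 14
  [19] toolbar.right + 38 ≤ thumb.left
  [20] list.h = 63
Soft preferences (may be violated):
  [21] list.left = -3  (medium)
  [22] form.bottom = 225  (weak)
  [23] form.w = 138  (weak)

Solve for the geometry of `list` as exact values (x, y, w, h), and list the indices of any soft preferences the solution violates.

1. list.x = 39  [banner.left = list.left]
2. list.w = 145  [banner.w = list.w]
3. list.y = 188  [list.top = banner.bottom + 13]
4. list.h = 63  [list.h = 63]

list = (x=39, y=188, w=145, h=63)
violated soft preferences: 21, 22, 23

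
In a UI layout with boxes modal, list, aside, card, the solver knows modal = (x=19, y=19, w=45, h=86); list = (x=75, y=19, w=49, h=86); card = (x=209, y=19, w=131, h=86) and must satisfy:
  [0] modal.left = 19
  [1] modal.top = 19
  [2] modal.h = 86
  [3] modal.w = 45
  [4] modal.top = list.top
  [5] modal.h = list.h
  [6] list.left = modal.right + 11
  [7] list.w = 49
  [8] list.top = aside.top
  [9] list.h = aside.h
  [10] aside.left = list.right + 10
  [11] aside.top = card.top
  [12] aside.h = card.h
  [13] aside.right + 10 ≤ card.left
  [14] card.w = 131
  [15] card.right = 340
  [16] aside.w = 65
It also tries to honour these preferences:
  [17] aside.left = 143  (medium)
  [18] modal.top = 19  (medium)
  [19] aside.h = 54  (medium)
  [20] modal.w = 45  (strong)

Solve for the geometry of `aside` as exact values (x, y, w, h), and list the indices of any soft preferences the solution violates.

1. aside.y = 19  [list.top = aside.top]
2. aside.h = 86  [list.h = aside.h]
3. aside.x = 134  [aside.left = list.right + 10]
4. aside.w = 65  [aside.w = 65]

aside = (x=134, y=19, w=65, h=86)
violated soft preferences: 17, 19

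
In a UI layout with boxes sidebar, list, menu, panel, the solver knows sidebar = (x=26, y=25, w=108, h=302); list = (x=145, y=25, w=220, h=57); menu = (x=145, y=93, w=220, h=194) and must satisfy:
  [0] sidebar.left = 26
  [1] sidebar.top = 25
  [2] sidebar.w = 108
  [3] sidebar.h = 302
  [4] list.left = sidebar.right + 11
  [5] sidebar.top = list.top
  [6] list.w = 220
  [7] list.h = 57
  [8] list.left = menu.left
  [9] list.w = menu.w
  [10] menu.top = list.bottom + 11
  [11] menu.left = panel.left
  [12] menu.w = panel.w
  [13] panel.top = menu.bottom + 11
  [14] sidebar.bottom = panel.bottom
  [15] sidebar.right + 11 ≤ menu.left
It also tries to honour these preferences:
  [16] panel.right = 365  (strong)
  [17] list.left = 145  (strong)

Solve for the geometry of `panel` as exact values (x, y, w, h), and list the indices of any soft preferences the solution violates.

1. panel.x = 145  [menu.left = panel.left]
2. panel.w = 220  [menu.w = panel.w]
3. panel.y = 298  [panel.top = menu.bottom + 11]
4. panel.h = 29  [sidebar.bottom = panel.bottom]

panel = (x=145, y=298, w=220, h=29)
violated soft preferences: none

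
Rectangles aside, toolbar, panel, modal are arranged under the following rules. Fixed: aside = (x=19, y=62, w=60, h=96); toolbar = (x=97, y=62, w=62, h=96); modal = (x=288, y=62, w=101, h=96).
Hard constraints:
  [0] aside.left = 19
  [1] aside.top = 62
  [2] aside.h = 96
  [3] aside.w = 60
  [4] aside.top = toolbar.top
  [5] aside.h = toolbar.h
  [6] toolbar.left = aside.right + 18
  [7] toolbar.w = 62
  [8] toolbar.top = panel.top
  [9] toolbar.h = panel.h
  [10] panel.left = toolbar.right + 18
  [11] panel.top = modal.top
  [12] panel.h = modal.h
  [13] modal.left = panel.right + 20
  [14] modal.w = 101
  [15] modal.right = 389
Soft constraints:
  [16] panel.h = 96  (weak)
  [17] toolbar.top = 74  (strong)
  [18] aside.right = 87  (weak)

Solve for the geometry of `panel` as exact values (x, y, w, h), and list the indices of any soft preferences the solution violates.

1. panel.y = 62  [toolbar.top = panel.top]
2. panel.h = 96  [toolbar.h = panel.h]
3. panel.x = 177  [panel.left = toolbar.right + 18]
4. panel.w = 91  [modal.left = panel.right + 20]

panel = (x=177, y=62, w=91, h=96)
violated soft preferences: 17, 18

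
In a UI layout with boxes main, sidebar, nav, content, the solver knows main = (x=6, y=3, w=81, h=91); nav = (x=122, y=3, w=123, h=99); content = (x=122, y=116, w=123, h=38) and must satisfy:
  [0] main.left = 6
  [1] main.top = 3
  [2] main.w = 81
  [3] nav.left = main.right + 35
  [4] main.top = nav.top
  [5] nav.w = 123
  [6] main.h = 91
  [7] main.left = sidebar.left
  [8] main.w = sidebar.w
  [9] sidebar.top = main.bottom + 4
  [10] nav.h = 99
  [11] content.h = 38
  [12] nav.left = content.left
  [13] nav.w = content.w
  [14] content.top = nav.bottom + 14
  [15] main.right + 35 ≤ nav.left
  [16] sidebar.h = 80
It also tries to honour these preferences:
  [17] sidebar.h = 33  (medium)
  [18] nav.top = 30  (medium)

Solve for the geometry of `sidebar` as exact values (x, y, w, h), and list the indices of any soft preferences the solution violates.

1. sidebar.x = 6  [main.left = sidebar.left]
2. sidebar.w = 81  [main.w = sidebar.w]
3. sidebar.y = 98  [sidebar.top = main.bottom + 4]
4. sidebar.h = 80  [sidebar.h = 80]

sidebar = (x=6, y=98, w=81, h=80)
violated soft preferences: 17, 18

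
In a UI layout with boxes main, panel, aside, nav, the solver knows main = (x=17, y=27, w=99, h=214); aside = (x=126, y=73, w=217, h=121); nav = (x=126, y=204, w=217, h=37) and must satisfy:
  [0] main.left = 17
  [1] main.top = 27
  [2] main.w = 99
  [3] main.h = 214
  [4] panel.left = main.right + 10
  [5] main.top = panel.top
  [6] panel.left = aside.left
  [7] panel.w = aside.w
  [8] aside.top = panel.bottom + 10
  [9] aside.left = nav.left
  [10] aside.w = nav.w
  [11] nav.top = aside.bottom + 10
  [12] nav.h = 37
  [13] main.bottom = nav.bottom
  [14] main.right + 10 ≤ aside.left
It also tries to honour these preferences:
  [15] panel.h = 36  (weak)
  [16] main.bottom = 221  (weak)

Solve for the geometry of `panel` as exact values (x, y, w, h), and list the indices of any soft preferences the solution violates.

1. panel.x = 126  [panel.left = main.right + 10]
2. panel.y = 27  [main.top = panel.top]
3. panel.w = 217  [panel.w = aside.w]
4. panel.h = 36  [aside.top = panel.bottom + 10]

panel = (x=126, y=27, w=217, h=36)
violated soft preferences: 16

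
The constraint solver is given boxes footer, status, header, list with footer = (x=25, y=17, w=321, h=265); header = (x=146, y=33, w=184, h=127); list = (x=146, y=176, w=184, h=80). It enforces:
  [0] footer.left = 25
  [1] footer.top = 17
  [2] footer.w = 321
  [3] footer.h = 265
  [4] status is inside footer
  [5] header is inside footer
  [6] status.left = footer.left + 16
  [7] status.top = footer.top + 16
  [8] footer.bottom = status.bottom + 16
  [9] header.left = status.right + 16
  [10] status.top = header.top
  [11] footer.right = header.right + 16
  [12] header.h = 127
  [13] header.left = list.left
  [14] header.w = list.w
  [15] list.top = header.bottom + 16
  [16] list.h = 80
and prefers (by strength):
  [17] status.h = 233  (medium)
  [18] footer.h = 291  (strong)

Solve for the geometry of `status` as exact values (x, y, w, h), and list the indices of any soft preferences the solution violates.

1. status.x = 41  [status.left = footer.left + 16]
2. status.y = 33  [status.top = footer.top + 16]
3. status.h = 233  [footer.bottom = status.bottom + 16]
4. status.w = 89  [header.left = status.right + 16]

status = (x=41, y=33, w=89, h=233)
violated soft preferences: 18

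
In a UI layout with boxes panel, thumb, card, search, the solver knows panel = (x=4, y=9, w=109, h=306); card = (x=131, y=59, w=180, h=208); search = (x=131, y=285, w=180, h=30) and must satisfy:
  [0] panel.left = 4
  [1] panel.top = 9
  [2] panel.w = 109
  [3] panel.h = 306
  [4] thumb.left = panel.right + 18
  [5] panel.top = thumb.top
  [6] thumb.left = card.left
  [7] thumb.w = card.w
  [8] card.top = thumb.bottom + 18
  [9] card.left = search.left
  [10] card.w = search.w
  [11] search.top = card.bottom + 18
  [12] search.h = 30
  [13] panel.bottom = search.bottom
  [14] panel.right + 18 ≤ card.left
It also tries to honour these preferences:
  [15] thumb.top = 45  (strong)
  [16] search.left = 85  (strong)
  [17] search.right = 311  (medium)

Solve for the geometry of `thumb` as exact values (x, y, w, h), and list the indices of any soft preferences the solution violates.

thumb = (x=131, y=9, w=180, h=32)
violated soft preferences: 15, 16

1. thumb.x = 131  [thumb.left = panel.right + 18]
2. thumb.y = 9  [panel.top = thumb.top]
3. thumb.w = 180  [thumb.w = card.w]
4. thumb.h = 32  [card.top = thumb.bottom + 18]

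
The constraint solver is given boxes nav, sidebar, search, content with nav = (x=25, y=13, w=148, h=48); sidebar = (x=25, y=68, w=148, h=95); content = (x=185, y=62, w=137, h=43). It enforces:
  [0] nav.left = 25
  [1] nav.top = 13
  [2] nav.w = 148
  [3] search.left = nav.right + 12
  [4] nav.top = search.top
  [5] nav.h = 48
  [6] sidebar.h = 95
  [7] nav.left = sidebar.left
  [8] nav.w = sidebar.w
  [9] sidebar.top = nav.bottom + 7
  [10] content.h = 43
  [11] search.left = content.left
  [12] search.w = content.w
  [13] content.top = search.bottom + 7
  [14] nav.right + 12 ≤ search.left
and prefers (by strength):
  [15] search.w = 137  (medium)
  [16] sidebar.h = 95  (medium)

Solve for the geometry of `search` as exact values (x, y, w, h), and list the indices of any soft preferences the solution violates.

search = (x=185, y=13, w=137, h=42)
violated soft preferences: none

1. search.x = 185  [search.left = nav.right + 12]
2. search.y = 13  [nav.top = search.top]
3. search.w = 137  [search.w = content.w]
4. search.h = 42  [content.top = search.bottom + 7]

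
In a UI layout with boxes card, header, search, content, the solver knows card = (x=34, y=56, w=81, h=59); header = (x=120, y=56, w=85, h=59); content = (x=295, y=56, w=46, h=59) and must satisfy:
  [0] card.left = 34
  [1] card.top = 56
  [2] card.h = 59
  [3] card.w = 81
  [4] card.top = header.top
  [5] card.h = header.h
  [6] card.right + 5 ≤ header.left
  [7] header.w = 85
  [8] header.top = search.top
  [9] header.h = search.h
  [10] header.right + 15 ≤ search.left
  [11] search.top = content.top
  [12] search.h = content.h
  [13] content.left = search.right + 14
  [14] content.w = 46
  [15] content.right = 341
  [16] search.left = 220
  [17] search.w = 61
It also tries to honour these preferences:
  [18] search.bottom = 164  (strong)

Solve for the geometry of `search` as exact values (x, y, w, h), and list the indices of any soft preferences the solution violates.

search = (x=220, y=56, w=61, h=59)
violated soft preferences: 18

1. search.y = 56  [header.top = search.top]
2. search.h = 59  [header.h = search.h]
3. search.x = 220  [search.left = 220]
4. search.w = 61  [search.w = 61]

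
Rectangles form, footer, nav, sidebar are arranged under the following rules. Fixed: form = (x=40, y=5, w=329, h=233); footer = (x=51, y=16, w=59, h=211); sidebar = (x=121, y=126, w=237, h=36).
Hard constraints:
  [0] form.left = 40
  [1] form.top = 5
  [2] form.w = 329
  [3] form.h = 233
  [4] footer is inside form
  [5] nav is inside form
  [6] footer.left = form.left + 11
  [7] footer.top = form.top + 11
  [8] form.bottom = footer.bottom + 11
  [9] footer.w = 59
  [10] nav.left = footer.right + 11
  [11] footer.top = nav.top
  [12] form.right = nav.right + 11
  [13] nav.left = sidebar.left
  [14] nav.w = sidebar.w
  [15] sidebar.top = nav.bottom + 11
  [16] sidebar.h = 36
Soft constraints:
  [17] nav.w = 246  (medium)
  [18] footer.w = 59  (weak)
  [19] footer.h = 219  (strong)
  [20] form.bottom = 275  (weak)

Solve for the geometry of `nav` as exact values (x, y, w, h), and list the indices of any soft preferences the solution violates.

1. nav.x = 121  [nav.left = footer.right + 11]
2. nav.y = 16  [footer.top = nav.top]
3. nav.w = 237  [form.right = nav.right + 11]
4. nav.h = 99  [sidebar.top = nav.bottom + 11]

nav = (x=121, y=16, w=237, h=99)
violated soft preferences: 17, 19, 20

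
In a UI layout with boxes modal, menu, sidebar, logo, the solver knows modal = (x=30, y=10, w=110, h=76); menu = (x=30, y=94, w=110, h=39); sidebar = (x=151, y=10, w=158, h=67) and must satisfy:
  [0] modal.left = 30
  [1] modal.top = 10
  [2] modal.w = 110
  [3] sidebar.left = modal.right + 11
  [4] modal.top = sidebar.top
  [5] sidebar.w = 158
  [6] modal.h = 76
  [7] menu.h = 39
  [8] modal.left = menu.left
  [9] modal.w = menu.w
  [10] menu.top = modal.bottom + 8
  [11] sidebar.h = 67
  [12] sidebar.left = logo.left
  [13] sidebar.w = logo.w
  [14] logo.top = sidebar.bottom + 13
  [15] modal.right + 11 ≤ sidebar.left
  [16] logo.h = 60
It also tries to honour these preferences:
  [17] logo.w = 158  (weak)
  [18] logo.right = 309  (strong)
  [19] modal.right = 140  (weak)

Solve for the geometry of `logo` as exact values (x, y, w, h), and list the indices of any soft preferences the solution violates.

logo = (x=151, y=90, w=158, h=60)
violated soft preferences: none

1. logo.x = 151  [sidebar.left = logo.left]
2. logo.w = 158  [sidebar.w = logo.w]
3. logo.y = 90  [logo.top = sidebar.bottom + 13]
4. logo.h = 60  [logo.h = 60]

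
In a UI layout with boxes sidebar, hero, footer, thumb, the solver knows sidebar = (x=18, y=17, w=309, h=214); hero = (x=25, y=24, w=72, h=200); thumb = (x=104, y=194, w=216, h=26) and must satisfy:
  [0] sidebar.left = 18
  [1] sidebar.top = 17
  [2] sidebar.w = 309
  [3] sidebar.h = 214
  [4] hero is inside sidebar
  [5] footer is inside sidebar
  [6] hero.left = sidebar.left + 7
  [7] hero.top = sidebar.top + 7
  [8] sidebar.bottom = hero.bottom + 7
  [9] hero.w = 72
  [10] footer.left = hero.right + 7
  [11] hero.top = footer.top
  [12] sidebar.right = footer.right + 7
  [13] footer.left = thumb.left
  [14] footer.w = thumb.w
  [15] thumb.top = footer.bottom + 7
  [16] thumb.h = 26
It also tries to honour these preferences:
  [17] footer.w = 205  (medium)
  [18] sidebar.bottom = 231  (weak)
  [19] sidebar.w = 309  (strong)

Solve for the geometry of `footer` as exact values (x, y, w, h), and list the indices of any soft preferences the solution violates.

1. footer.x = 104  [footer.left = hero.right + 7]
2. footer.y = 24  [hero.top = footer.top]
3. footer.w = 216  [sidebar.right = footer.right + 7]
4. footer.h = 163  [thumb.top = footer.bottom + 7]

footer = (x=104, y=24, w=216, h=163)
violated soft preferences: 17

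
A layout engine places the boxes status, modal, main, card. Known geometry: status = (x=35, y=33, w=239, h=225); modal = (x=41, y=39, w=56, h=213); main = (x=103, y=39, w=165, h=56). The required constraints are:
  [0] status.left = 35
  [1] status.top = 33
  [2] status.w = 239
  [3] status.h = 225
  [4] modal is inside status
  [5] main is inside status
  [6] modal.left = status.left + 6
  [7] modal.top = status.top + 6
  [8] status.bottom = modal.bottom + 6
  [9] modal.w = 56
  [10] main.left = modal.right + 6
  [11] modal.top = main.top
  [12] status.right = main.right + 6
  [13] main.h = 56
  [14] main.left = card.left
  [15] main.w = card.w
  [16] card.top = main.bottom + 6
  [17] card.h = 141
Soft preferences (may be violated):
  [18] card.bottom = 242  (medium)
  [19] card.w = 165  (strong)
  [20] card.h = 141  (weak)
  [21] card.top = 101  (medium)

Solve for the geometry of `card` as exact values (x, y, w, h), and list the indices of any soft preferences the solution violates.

1. card.x = 103  [main.left = card.left]
2. card.w = 165  [main.w = card.w]
3. card.y = 101  [card.top = main.bottom + 6]
4. card.h = 141  [card.h = 141]

card = (x=103, y=101, w=165, h=141)
violated soft preferences: none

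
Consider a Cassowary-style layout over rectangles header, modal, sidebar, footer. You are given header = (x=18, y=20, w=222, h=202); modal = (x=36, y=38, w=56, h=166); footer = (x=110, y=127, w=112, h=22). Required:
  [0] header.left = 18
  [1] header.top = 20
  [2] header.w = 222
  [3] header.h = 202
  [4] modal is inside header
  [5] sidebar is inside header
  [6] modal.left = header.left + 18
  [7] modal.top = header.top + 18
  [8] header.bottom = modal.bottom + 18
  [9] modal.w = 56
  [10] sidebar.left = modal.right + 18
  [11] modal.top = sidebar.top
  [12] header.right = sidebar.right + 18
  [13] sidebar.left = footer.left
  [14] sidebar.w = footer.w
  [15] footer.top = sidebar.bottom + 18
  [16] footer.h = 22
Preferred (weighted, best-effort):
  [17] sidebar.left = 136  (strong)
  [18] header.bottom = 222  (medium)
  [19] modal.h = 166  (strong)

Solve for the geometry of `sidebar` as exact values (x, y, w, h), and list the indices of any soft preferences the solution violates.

sidebar = (x=110, y=38, w=112, h=71)
violated soft preferences: 17

1. sidebar.x = 110  [sidebar.left = modal.right + 18]
2. sidebar.y = 38  [modal.top = sidebar.top]
3. sidebar.w = 112  [header.right = sidebar.right + 18]
4. sidebar.h = 71  [footer.top = sidebar.bottom + 18]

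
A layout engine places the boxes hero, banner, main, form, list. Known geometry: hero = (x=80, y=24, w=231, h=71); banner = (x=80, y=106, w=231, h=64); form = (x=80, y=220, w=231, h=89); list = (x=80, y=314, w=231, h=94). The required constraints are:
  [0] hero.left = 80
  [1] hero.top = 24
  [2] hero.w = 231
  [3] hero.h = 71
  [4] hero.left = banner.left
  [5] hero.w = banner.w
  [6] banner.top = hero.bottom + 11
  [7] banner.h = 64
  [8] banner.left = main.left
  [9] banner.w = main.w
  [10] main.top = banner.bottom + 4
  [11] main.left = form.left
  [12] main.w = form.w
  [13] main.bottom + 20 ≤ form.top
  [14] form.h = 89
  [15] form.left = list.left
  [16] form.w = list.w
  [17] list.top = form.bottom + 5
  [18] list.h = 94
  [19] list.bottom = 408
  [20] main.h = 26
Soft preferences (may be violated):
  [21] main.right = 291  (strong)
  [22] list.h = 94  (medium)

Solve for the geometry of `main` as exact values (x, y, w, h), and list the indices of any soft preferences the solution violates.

main = (x=80, y=174, w=231, h=26)
violated soft preferences: 21

1. main.x = 80  [banner.left = main.left]
2. main.w = 231  [banner.w = main.w]
3. main.y = 174  [main.top = banner.bottom + 4]
4. main.h = 26  [main.h = 26]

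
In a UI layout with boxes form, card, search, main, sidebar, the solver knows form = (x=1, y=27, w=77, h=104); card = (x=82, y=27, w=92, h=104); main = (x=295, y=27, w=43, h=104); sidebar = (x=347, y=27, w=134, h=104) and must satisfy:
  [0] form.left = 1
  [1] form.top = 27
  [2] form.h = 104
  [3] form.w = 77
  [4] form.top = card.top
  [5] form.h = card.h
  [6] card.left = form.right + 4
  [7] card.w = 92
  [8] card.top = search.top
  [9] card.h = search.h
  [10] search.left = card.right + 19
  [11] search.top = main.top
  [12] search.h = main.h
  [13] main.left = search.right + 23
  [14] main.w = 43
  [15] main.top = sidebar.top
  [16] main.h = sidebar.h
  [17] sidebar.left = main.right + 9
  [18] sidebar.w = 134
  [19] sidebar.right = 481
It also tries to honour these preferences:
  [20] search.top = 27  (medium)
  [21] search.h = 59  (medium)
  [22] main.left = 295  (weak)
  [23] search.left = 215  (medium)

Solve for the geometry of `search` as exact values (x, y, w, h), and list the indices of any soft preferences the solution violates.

search = (x=193, y=27, w=79, h=104)
violated soft preferences: 21, 23

1. search.y = 27  [card.top = search.top]
2. search.h = 104  [card.h = search.h]
3. search.x = 193  [search.left = card.right + 19]
4. search.w = 79  [main.left = search.right + 23]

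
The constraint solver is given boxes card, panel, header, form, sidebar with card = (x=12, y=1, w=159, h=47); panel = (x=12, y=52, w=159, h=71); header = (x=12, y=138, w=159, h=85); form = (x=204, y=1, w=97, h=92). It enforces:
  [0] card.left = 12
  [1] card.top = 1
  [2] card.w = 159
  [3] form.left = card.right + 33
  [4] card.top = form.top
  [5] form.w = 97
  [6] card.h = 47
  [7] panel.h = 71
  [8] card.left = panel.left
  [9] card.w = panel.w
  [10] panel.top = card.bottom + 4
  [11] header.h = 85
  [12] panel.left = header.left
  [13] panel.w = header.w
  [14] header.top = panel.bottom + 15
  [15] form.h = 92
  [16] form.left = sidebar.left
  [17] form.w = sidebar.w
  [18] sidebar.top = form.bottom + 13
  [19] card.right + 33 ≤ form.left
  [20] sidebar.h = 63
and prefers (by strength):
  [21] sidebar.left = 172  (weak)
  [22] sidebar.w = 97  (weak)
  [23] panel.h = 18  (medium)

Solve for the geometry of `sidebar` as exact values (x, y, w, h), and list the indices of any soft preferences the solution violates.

sidebar = (x=204, y=106, w=97, h=63)
violated soft preferences: 21, 23

1. sidebar.x = 204  [form.left = sidebar.left]
2. sidebar.w = 97  [form.w = sidebar.w]
3. sidebar.y = 106  [sidebar.top = form.bottom + 13]
4. sidebar.h = 63  [sidebar.h = 63]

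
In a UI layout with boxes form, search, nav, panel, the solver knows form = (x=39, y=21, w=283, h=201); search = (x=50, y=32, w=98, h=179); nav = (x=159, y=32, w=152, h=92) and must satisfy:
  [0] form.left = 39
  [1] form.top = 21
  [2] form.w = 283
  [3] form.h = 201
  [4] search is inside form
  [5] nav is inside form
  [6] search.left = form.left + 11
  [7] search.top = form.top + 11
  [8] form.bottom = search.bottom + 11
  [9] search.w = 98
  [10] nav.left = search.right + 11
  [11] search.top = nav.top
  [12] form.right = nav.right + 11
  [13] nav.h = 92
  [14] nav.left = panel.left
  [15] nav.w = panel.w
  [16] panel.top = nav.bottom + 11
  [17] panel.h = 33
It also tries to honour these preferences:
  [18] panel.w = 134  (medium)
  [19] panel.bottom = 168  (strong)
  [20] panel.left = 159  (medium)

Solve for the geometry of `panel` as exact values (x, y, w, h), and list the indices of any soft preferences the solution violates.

panel = (x=159, y=135, w=152, h=33)
violated soft preferences: 18

1. panel.x = 159  [nav.left = panel.left]
2. panel.w = 152  [nav.w = panel.w]
3. panel.y = 135  [panel.top = nav.bottom + 11]
4. panel.h = 33  [panel.h = 33]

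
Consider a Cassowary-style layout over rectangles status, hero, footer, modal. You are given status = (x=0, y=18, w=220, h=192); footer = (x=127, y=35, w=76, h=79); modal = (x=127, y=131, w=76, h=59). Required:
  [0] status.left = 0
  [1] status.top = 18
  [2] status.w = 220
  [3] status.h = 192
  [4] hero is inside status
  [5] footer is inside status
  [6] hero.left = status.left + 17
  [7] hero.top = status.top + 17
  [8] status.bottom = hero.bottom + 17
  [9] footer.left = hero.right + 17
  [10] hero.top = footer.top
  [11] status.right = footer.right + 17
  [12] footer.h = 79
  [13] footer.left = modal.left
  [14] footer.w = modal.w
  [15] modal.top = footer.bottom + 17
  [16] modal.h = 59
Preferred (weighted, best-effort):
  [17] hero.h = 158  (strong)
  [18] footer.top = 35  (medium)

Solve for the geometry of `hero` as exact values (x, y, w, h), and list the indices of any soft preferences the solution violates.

1. hero.x = 17  [hero.left = status.left + 17]
2. hero.y = 35  [hero.top = status.top + 17]
3. hero.h = 158  [status.bottom = hero.bottom + 17]
4. hero.w = 93  [footer.left = hero.right + 17]

hero = (x=17, y=35, w=93, h=158)
violated soft preferences: none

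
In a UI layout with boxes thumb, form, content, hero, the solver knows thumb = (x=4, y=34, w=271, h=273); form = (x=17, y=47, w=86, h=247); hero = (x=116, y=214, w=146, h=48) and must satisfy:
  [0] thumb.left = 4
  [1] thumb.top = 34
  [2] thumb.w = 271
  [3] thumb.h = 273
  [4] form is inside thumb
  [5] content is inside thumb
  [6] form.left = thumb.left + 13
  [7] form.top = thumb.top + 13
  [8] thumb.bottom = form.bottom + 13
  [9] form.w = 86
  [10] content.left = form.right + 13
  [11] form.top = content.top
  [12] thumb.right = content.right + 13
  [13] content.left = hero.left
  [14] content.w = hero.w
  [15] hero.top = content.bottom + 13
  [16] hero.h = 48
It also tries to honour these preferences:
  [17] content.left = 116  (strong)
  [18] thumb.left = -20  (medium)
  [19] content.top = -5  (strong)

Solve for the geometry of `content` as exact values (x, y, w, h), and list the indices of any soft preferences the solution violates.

content = (x=116, y=47, w=146, h=154)
violated soft preferences: 18, 19

1. content.x = 116  [content.left = form.right + 13]
2. content.y = 47  [form.top = content.top]
3. content.w = 146  [thumb.right = content.right + 13]
4. content.h = 154  [hero.top = content.bottom + 13]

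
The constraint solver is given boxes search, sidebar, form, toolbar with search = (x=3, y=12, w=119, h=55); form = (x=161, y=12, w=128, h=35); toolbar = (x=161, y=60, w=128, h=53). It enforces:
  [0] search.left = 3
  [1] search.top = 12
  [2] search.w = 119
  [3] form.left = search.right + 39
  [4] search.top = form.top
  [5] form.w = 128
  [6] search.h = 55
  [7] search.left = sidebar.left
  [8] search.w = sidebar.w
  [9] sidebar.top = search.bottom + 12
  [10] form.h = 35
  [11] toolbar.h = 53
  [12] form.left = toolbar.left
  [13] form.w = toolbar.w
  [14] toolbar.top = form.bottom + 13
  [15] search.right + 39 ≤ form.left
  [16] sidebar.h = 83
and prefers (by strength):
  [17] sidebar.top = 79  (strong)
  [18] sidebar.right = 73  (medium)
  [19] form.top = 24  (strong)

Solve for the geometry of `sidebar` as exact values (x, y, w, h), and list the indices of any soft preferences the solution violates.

1. sidebar.x = 3  [search.left = sidebar.left]
2. sidebar.w = 119  [search.w = sidebar.w]
3. sidebar.y = 79  [sidebar.top = search.bottom + 12]
4. sidebar.h = 83  [sidebar.h = 83]

sidebar = (x=3, y=79, w=119, h=83)
violated soft preferences: 18, 19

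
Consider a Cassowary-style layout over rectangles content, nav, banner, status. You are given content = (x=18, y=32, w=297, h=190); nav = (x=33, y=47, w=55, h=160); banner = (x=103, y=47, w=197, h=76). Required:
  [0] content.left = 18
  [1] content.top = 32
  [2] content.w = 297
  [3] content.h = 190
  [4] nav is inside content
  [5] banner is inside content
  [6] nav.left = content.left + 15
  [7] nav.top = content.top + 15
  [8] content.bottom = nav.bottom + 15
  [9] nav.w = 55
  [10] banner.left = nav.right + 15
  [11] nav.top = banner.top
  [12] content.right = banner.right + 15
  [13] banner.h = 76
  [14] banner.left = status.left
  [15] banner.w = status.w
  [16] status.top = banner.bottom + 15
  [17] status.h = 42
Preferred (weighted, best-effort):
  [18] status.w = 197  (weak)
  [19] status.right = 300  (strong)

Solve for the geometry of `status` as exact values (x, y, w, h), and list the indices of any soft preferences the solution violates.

status = (x=103, y=138, w=197, h=42)
violated soft preferences: none

1. status.x = 103  [banner.left = status.left]
2. status.w = 197  [banner.w = status.w]
3. status.y = 138  [status.top = banner.bottom + 15]
4. status.h = 42  [status.h = 42]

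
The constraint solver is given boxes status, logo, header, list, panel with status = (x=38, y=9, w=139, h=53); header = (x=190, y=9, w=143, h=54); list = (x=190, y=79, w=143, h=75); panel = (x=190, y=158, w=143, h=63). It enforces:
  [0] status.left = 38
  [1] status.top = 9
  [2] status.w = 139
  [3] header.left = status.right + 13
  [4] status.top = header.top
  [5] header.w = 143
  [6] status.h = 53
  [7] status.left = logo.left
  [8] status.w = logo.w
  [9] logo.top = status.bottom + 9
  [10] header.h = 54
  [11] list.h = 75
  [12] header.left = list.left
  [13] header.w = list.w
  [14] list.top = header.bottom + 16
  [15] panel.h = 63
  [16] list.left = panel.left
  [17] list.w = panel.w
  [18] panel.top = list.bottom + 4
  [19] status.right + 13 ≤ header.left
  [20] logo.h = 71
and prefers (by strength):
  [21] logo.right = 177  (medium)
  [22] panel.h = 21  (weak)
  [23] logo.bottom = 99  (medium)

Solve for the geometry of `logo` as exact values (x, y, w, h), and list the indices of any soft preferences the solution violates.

logo = (x=38, y=71, w=139, h=71)
violated soft preferences: 22, 23

1. logo.x = 38  [status.left = logo.left]
2. logo.w = 139  [status.w = logo.w]
3. logo.y = 71  [logo.top = status.bottom + 9]
4. logo.h = 71  [logo.h = 71]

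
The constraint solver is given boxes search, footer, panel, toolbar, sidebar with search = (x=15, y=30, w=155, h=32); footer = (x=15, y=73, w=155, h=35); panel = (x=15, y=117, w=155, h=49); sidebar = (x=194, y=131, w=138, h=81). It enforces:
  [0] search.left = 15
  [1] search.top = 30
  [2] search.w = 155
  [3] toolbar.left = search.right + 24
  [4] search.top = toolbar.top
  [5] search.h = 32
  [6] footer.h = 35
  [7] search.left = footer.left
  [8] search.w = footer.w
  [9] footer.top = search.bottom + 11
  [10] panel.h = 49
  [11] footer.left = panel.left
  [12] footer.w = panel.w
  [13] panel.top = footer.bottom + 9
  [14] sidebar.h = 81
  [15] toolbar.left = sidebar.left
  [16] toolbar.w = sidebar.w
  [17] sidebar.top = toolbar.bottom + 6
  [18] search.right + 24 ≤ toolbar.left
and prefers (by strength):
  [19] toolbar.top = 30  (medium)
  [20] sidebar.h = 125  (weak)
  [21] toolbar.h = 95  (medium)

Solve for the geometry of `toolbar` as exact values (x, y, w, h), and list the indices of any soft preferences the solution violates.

toolbar = (x=194, y=30, w=138, h=95)
violated soft preferences: 20

1. toolbar.x = 194  [toolbar.left = search.right + 24]
2. toolbar.y = 30  [search.top = toolbar.top]
3. toolbar.w = 138  [toolbar.w = sidebar.w]
4. toolbar.h = 95  [sidebar.top = toolbar.bottom + 6]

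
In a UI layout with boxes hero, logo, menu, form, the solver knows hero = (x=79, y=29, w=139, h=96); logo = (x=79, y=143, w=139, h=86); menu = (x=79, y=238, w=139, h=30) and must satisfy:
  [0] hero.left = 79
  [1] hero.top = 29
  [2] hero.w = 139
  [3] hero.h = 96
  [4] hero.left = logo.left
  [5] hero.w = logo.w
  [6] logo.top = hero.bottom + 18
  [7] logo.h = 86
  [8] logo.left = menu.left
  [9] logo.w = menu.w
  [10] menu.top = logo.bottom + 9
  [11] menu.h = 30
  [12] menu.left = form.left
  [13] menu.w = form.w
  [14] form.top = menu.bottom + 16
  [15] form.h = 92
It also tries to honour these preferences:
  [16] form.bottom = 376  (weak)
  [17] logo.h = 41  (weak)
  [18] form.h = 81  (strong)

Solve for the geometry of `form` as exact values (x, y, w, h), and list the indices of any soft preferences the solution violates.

form = (x=79, y=284, w=139, h=92)
violated soft preferences: 17, 18

1. form.x = 79  [menu.left = form.left]
2. form.w = 139  [menu.w = form.w]
3. form.y = 284  [form.top = menu.bottom + 16]
4. form.h = 92  [form.h = 92]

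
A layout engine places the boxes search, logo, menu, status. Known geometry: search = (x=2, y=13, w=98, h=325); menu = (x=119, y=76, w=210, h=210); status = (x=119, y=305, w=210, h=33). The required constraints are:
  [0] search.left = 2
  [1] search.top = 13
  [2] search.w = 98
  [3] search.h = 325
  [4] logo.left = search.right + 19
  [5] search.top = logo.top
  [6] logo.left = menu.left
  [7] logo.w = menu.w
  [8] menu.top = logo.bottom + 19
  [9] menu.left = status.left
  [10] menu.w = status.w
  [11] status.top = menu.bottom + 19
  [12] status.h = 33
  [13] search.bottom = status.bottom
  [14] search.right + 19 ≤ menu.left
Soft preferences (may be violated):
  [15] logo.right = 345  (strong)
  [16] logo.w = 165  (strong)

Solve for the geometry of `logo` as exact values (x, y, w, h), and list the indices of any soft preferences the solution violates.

1. logo.x = 119  [logo.left = search.right + 19]
2. logo.y = 13  [search.top = logo.top]
3. logo.w = 210  [logo.w = menu.w]
4. logo.h = 44  [menu.top = logo.bottom + 19]

logo = (x=119, y=13, w=210, h=44)
violated soft preferences: 15, 16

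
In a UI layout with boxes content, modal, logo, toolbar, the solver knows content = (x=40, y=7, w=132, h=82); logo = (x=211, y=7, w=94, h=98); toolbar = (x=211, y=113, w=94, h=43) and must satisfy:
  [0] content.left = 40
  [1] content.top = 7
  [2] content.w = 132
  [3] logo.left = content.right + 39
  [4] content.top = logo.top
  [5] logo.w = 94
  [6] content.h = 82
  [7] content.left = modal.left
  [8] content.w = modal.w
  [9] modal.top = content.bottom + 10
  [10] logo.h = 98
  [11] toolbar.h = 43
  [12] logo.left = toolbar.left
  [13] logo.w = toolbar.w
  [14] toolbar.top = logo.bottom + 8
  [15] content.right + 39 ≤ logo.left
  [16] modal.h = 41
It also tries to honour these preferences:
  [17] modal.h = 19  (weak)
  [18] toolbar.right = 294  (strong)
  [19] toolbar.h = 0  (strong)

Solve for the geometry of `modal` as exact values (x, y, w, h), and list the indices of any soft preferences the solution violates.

modal = (x=40, y=99, w=132, h=41)
violated soft preferences: 17, 18, 19

1. modal.x = 40  [content.left = modal.left]
2. modal.w = 132  [content.w = modal.w]
3. modal.y = 99  [modal.top = content.bottom + 10]
4. modal.h = 41  [modal.h = 41]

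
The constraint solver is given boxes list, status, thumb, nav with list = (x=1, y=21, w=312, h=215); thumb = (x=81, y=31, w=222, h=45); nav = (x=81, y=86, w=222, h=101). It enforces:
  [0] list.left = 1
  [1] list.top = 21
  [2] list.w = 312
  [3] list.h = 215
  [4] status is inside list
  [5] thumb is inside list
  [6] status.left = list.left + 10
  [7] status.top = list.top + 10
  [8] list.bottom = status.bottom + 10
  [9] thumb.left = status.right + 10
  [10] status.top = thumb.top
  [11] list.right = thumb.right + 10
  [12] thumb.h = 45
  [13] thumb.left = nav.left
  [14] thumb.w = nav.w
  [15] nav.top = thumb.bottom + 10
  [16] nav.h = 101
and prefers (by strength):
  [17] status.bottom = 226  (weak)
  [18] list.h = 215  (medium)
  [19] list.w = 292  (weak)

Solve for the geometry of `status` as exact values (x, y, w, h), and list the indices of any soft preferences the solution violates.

status = (x=11, y=31, w=60, h=195)
violated soft preferences: 19

1. status.x = 11  [status.left = list.left + 10]
2. status.y = 31  [status.top = list.top + 10]
3. status.h = 195  [list.bottom = status.bottom + 10]
4. status.w = 60  [thumb.left = status.right + 10]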